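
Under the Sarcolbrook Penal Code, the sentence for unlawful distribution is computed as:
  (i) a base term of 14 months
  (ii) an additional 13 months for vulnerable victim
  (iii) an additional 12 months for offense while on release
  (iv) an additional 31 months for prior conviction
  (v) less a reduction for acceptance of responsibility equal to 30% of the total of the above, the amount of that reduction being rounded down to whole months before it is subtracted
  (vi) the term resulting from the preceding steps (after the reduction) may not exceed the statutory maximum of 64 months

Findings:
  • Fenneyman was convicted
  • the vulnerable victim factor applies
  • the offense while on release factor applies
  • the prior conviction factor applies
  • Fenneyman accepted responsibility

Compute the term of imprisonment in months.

Vulnerable victim enhancement: +13 months
Offense while on release enhancement: +12 months
Prior conviction enhancement: +31 months
Adjusted term: 14 months + 13 months + 12 months + 31 months = 70 months
Acceptance of responsibility reduction: 30% of 70 months = 21 months (rounded down)
After reduction: 70 − 21 = 49 months
Cap at 64 months: 49 months is within the cap, no reduction.

49 months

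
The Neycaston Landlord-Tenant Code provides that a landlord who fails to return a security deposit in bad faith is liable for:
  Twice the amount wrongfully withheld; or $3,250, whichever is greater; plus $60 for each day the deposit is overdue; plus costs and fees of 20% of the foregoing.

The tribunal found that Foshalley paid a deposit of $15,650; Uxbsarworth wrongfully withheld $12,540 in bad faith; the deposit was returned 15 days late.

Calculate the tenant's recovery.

Doubled: 2 × $12,540 = $25,080
Minimum $3,250: $25,080 meets the minimum, no increase.
Late-return penalty: 15 × $60 = $900
Damages plus late penalty: $25,080 + $900 = $25,980
Costs and fees: 20% of $25,980 = $5,196
Total recovery: $25,980 + $5,196 = $31,176

$31,176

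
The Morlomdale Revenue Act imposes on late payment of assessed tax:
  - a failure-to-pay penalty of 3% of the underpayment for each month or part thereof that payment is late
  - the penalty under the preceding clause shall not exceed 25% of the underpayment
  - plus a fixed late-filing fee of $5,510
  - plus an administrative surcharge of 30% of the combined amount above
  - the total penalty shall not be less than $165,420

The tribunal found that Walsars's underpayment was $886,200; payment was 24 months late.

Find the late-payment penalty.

$295,178

Accrued rate: 3% × 24 = 72%, capped at 25% → 25%
Failure-to-pay penalty: 25% of $886,200 = $221,550
Penalty before surcharge: $221,550 + $5,510 = $227,060
Administrative surcharge: 30% of $227,060 = $68,118
Total penalty: $227,060 + $68,118 = $295,178
Minimum $165,420: $295,178 meets the minimum, no increase.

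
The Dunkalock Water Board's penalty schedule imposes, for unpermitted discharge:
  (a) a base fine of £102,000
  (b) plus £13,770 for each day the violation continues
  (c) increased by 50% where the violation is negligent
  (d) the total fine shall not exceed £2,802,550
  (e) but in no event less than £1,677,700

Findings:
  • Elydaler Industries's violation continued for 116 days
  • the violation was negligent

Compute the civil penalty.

£2,548,980

Per-day component: 116 × £13,770 = £1,597,320
Base plus per-day: £102,000 + £1,597,320 = £1,699,320
Enhancement: 50% of £1,699,320 = £849,660
Enhanced fine: £1,699,320 + £849,660 = £2,548,980
Cap at £2,802,550: £2,548,980 is within the cap, no reduction.
Minimum £1,677,700: £2,548,980 meets the minimum, no increase.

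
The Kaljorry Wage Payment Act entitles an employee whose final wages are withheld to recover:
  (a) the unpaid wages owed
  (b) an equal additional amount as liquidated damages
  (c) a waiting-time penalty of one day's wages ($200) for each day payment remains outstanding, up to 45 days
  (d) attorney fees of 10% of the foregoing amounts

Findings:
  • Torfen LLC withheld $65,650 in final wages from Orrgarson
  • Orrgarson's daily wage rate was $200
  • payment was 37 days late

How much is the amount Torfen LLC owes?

Liquidated damages (equal amount): $65,650
Penalty days: min(37, 45) = 37
Waiting-time penalty: 37 × $200 = $7,400
Subtotal: $65,650 + $65,650 + $7,400 = $138,700
Attorney fees: 10% of $138,700 = $13,870
Total award: $138,700 + $13,870 = $152,570

$152,570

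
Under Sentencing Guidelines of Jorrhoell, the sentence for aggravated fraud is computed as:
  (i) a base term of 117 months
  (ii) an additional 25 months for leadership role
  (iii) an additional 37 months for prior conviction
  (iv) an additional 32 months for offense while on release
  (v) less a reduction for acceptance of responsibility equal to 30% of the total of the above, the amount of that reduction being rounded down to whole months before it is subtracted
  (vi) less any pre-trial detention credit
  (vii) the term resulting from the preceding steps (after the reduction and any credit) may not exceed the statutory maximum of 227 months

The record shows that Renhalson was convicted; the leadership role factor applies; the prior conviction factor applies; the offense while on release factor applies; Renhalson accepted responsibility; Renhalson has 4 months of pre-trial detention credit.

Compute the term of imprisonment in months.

Leadership role enhancement: +25 months
Prior conviction enhancement: +37 months
Offense while on release enhancement: +32 months
Adjusted term: 117 months + 25 months + 37 months + 32 months = 211 months
Acceptance of responsibility reduction: 30% of 211 months = 63 months (rounded down)
After reduction: 211 − 63 = 148 months
Less pre-trial detention credit: 148 months − 4 months = 144 months
Cap at 227 months: 144 months is within the cap, no reduction.

144 months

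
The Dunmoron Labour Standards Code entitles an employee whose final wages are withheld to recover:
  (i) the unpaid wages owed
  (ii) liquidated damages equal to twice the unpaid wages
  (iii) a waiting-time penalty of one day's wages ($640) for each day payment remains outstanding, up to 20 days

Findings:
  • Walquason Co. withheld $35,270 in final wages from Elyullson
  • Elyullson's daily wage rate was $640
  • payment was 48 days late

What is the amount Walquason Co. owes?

Doubled: 2 × $35,270 = $70,540
Penalty days: min(48, 20) = 20
Waiting-time penalty: 20 × $640 = $12,800
Total award: $35,270 + $70,540 + $12,800 = $118,610

$118,610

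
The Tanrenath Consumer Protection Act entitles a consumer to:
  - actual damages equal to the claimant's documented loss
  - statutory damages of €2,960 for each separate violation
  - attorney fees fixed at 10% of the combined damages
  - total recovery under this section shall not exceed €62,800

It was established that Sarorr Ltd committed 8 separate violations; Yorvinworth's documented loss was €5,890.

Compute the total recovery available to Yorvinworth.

€32,527

Statutory damages: 8 × €2,960 = €23,680
Combined damages: €5,890 + €23,680 = €29,570
Attorney fees: 10% of €29,570 = €2,957
Total before cap: €29,570 + €2,957 = €32,527
Cap at €62,800: €32,527 is within the cap, no reduction.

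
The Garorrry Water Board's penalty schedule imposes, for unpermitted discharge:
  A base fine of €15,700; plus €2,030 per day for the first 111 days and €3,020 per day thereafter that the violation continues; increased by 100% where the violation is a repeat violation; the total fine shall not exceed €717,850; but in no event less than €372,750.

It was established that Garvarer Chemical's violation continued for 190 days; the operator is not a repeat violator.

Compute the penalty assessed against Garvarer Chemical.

€479,610

First 111 days: 111 × €2,030 = €225,330
Remaining days: (190 − 111) × €3,020 = €238,580
Per-day component: €225,330 + €238,580 = €463,910
Base plus per-day: €15,700 + €463,910 = €479,610
The operator is not a repeat violator: no 100% increase.
Cap at €717,850: €479,610 is within the cap, no reduction.
Minimum €372,750: €479,610 meets the minimum, no increase.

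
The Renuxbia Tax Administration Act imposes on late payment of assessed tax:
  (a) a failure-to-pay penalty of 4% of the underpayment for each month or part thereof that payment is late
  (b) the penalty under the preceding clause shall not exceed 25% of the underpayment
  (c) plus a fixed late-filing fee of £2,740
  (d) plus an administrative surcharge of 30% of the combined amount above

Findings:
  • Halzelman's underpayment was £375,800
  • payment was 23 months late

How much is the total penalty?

£125,697

Accrued rate: 4% × 23 = 92%, capped at 25% → 25%
Failure-to-pay penalty: 25% of £375,800 = £93,950
Penalty before surcharge: £93,950 + £2,740 = £96,690
Administrative surcharge: 30% of £96,690 = £29,007
Total penalty: £96,690 + £29,007 = £125,697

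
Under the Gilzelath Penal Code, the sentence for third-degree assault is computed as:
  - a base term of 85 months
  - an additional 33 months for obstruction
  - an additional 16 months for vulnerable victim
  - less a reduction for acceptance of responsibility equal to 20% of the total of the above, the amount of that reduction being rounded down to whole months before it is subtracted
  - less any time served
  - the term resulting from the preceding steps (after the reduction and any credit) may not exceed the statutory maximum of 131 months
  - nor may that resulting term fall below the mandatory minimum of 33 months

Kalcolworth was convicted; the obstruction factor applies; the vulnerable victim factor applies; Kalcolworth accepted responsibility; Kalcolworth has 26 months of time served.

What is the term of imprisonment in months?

82 months

Obstruction enhancement: +33 months
Vulnerable victim enhancement: +16 months
Adjusted term: 85 months + 33 months + 16 months = 134 months
Acceptance of responsibility reduction: 20% of 134 months = 26 months (rounded down)
After reduction: 134 − 26 = 108 months
Less time served: 108 months − 26 months = 82 months
Cap at 131 months: 82 months is within the cap, no reduction.
Minimum 33 months: 82 months meets the minimum, no increase.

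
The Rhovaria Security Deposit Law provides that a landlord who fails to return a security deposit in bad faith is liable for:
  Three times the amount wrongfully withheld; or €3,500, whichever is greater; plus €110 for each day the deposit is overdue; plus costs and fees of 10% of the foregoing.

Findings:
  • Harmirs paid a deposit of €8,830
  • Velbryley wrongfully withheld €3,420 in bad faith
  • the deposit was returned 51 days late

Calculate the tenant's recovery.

Trebled: 3 × €3,420 = €10,260
Minimum €3,500: €10,260 meets the minimum, no increase.
Late-return penalty: 51 × €110 = €5,610
Damages plus late penalty: €10,260 + €5,610 = €15,870
Costs and fees: 10% of €15,870 = €1,587
Total recovery: €15,870 + €1,587 = €17,457

Recovery: €17,457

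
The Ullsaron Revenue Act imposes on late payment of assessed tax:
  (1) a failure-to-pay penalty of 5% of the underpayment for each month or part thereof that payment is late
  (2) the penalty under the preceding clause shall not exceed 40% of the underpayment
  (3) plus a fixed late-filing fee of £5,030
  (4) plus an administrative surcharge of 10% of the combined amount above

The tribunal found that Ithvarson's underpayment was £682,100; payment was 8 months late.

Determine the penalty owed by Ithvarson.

Accrued rate: 5% × 8 = 40%, capped at 40% → 40%
Failure-to-pay penalty: 40% of £682,100 = £272,840
Penalty before surcharge: £272,840 + £5,030 = £277,870
Administrative surcharge: 10% of £277,870 = £27,787
Total penalty: £277,870 + £27,787 = £305,657

£305,657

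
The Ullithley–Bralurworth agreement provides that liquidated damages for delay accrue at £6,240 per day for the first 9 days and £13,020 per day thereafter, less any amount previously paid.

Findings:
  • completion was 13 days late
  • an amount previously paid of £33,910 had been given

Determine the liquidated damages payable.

First 9 days: 9 × £6,240 = £56,160
Remaining days: (13 − 9) × £13,020 = £52,080
Accrued per-day damages: £56,160 + £52,080 = £108,240
Less amount previously paid: £108,240 − £33,910 = £74,330

£74,330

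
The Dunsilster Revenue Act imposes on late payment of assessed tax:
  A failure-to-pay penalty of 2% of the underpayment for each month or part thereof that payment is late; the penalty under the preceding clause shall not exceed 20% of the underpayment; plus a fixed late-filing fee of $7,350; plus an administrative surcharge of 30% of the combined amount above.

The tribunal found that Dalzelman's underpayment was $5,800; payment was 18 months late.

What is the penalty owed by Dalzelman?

$11,063

Accrued rate: 2% × 18 = 36%, capped at 20% → 20%
Failure-to-pay penalty: 20% of $5,800 = $1,160
Penalty before surcharge: $1,160 + $7,350 = $8,510
Administrative surcharge: 30% of $8,510 = $2,553
Total penalty: $8,510 + $2,553 = $11,063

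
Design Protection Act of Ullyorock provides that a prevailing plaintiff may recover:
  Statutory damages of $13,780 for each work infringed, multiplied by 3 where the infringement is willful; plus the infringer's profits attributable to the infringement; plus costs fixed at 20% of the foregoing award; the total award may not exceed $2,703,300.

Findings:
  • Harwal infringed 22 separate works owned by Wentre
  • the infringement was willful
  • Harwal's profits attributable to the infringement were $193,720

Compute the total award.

Statutory damages: 22 × $13,780 = $303,160
Trebled: 3 × $303,160 = $909,480
Combined award: $909,480 + $193,720 = $1,103,200
Costs: 20% of $1,103,200 = $220,640
Award plus costs: $1,103,200 + $220,640 = $1,323,840
Cap at $2,703,300: $1,323,840 is within the cap, no reduction.

$1,323,840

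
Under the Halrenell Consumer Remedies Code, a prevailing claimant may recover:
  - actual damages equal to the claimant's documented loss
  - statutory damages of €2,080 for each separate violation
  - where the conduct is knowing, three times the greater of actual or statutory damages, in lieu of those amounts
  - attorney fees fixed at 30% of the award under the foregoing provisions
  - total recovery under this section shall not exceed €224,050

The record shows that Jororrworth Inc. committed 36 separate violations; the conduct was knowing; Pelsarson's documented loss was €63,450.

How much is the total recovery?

€224,050

Statutory damages: 36 × €2,080 = €74,880
Greater of actual damages (€63,450) or statutory damages (€74,880): €74,880
Trebled: 3 × €74,880 = €224,640
Attorney fees: 30% of €224,640 = €67,392
Total before cap: €224,640 + €67,392 = €292,032
Cap at €224,050: €292,032 exceeds the cap → €224,050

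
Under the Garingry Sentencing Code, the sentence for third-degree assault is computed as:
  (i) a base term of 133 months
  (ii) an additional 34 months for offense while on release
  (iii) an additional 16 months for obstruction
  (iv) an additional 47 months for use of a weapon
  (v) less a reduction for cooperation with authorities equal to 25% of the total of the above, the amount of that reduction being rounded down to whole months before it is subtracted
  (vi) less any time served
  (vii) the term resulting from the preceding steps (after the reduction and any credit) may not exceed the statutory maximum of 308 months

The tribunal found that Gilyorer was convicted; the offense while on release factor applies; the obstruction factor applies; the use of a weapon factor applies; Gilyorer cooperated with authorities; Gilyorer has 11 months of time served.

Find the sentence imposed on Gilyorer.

162 months

Offense while on release enhancement: +34 months
Obstruction enhancement: +16 months
Use of a weapon enhancement: +47 months
Adjusted term: 133 months + 34 months + 16 months + 47 months = 230 months
Cooperation with authorities reduction: 25% of 230 months = 57 months (rounded down)
After reduction: 230 − 57 = 173 months
Less time served: 173 months − 11 months = 162 months
Cap at 308 months: 162 months is within the cap, no reduction.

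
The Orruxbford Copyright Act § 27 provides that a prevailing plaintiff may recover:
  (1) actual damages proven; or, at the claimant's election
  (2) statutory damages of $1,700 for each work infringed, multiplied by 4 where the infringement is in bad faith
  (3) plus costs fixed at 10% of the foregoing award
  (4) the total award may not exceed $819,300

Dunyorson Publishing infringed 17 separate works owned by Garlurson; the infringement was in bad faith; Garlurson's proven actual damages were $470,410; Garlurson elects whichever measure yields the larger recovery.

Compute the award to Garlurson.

$517,451

Statutory damages: 17 × $1,700 = $28,900
Multiplied by 4: 4 × $28,900 = $115,600
Greater of actual damages ($470,410) or enhanced statutory damages ($115,600): $470,410
Costs: 10% of $470,410 = $47,041
Award plus costs: $470,410 + $47,041 = $517,451
Cap at $819,300: $517,451 is within the cap, no reduction.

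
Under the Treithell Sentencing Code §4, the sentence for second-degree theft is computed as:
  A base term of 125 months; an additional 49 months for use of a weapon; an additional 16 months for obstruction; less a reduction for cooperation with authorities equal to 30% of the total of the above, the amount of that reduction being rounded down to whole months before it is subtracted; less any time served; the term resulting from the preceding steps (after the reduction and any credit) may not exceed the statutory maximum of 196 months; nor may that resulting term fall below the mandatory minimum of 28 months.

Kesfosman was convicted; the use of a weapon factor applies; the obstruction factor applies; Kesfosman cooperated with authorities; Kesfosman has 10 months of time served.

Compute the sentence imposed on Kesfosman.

Use of a weapon enhancement: +49 months
Obstruction enhancement: +16 months
Adjusted term: 125 months + 49 months + 16 months = 190 months
Cooperation with authorities reduction: 30% of 190 months = 57 months (rounded down)
After reduction: 190 − 57 = 133 months
Less time served: 133 months − 10 months = 123 months
Cap at 196 months: 123 months is within the cap, no reduction.
Minimum 28 months: 123 months meets the minimum, no increase.

123 months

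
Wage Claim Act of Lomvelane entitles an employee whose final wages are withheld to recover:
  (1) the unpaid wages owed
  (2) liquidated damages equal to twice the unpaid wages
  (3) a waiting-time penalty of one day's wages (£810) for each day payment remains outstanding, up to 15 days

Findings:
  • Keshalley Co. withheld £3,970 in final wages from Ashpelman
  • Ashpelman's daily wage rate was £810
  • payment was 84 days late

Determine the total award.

Doubled: 2 × £3,970 = £7,940
Penalty days: min(84, 15) = 15
Waiting-time penalty: 15 × £810 = £12,150
Total award: £3,970 + £7,940 + £12,150 = £24,060

Total award: £24,060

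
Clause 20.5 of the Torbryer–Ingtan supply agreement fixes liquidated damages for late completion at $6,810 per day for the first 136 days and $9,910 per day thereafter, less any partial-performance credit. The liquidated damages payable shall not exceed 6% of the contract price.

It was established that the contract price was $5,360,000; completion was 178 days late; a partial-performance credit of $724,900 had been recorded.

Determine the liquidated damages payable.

$321,600

First 136 days: 136 × $6,810 = $926,160
Remaining days: (178 − 136) × $9,910 = $416,220
Accrued per-day damages: $926,160 + $416,220 = $1,342,380
Less partial-performance credit: $1,342,380 − $724,900 = $617,480
Cap: 6% of $5,360,000 = $321,600
Cap at $321,600: $617,480 exceeds the cap → $321,600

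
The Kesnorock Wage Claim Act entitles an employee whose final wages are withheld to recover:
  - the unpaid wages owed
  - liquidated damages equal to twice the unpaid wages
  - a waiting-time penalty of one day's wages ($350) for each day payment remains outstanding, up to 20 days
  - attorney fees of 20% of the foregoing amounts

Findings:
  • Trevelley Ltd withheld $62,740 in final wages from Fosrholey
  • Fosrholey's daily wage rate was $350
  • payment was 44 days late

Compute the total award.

$234,264

Doubled: 2 × $62,740 = $125,480
Penalty days: min(44, 20) = 20
Waiting-time penalty: 20 × $350 = $7,000
Subtotal: $62,740 + $125,480 + $7,000 = $195,220
Attorney fees: 20% of $195,220 = $39,044
Total award: $195,220 + $39,044 = $234,264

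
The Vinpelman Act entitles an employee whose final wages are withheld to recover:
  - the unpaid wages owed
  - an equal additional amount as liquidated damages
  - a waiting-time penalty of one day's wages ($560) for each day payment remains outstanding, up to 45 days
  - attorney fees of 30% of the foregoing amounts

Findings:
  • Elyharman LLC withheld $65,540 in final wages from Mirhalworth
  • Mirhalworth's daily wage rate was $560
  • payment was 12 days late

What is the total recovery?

$179,140

Liquidated damages (equal amount): $65,540
Penalty days: min(12, 45) = 12
Waiting-time penalty: 12 × $560 = $6,720
Subtotal: $65,540 + $65,540 + $6,720 = $137,800
Attorney fees: 30% of $137,800 = $41,340
Total award: $137,800 + $41,340 = $179,140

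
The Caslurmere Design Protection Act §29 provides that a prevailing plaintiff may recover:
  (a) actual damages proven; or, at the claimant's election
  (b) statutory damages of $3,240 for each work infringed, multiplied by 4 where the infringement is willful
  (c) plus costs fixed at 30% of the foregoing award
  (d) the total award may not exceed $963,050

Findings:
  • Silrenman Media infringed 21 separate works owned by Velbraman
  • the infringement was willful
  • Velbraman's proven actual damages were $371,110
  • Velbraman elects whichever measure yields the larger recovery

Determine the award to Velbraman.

Statutory damages: 21 × $3,240 = $68,040
Multiplied by 4: 4 × $68,040 = $272,160
Greater of actual damages ($371,110) or enhanced statutory damages ($272,160): $371,110
Costs: 30% of $371,110 = $111,333
Award plus costs: $371,110 + $111,333 = $482,443
Cap at $963,050: $482,443 is within the cap, no reduction.

$482,443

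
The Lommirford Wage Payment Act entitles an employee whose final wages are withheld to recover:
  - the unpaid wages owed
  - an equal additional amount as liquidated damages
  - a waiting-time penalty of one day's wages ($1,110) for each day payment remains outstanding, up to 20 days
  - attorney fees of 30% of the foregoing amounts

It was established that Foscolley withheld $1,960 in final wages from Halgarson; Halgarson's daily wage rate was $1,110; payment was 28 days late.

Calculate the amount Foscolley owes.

$33,956

Liquidated damages (equal amount): $1,960
Penalty days: min(28, 20) = 20
Waiting-time penalty: 20 × $1,110 = $22,200
Subtotal: $1,960 + $1,960 + $22,200 = $26,120
Attorney fees: 30% of $26,120 = $7,836
Total award: $26,120 + $7,836 = $33,956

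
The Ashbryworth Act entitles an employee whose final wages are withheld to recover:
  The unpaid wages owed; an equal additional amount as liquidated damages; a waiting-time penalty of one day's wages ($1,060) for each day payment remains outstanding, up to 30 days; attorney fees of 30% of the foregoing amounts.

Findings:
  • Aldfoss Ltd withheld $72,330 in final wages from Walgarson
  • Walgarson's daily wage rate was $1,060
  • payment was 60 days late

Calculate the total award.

Liquidated damages (equal amount): $72,330
Penalty days: min(60, 30) = 30
Waiting-time penalty: 30 × $1,060 = $31,800
Subtotal: $72,330 + $72,330 + $31,800 = $176,460
Attorney fees: 30% of $176,460 = $52,938
Total award: $176,460 + $52,938 = $229,398

$229,398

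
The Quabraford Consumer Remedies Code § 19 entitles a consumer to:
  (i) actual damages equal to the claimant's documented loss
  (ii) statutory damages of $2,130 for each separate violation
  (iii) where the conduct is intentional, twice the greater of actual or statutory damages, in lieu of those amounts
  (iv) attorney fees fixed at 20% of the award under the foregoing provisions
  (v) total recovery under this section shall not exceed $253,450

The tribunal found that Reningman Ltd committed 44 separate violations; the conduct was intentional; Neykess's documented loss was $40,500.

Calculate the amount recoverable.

Statutory damages: 44 × $2,130 = $93,720
Greater of actual damages ($40,500) or statutory damages ($93,720): $93,720
Doubled: 2 × $93,720 = $187,440
Attorney fees: 20% of $187,440 = $37,488
Total before cap: $187,440 + $37,488 = $224,928
Cap at $253,450: $224,928 is within the cap, no reduction.

$224,928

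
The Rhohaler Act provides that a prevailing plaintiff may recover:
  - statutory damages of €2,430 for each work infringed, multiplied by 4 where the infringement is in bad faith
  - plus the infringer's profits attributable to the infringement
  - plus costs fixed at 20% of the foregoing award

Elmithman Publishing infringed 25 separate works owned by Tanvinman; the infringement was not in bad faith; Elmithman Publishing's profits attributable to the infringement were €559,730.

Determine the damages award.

Award: €744,576

Statutory damages: 25 × €2,430 = €60,750
Infringement not in bad faith: no ×4 enhancement.
Combined award: €60,750 + €559,730 = €620,480
Costs: 20% of €620,480 = €124,096
Award plus costs: €620,480 + €124,096 = €744,576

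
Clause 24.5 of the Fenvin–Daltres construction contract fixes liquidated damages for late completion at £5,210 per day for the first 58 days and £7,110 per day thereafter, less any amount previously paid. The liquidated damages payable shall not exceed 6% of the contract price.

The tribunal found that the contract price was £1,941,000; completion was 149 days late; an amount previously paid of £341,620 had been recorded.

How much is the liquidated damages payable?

First 58 days: 58 × £5,210 = £302,180
Remaining days: (149 − 58) × £7,110 = £647,010
Accrued per-day damages: £302,180 + £647,010 = £949,190
Less amount previously paid: £949,190 − £341,620 = £607,570
Cap: 6% of £1,941,000 = £116,460
Cap at £116,460: £607,570 exceeds the cap → £116,460

£116,460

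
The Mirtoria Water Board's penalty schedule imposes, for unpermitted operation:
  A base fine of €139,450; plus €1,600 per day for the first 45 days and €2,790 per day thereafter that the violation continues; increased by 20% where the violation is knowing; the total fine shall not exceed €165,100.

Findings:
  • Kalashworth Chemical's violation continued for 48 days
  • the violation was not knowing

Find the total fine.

€165,100

First 45 days: 45 × €1,600 = €72,000
Remaining days: (48 − 45) × €2,790 = €8,370
Per-day component: €72,000 + €8,370 = €80,370
Base plus per-day: €139,450 + €80,370 = €219,820
The violation was not knowing: no 20% increase.
Cap at €165,100: €219,820 exceeds the cap → €165,100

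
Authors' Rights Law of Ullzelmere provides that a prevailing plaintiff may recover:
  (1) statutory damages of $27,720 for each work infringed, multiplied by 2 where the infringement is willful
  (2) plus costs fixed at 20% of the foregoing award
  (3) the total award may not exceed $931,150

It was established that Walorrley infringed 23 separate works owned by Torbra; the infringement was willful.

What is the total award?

$931,150

Statutory damages: 23 × $27,720 = $637,560
Doubled: 2 × $637,560 = $1,275,120
Costs: 20% of $1,275,120 = $255,024
Award plus costs: $1,275,120 + $255,024 = $1,530,144
Cap at $931,150: $1,530,144 exceeds the cap → $931,150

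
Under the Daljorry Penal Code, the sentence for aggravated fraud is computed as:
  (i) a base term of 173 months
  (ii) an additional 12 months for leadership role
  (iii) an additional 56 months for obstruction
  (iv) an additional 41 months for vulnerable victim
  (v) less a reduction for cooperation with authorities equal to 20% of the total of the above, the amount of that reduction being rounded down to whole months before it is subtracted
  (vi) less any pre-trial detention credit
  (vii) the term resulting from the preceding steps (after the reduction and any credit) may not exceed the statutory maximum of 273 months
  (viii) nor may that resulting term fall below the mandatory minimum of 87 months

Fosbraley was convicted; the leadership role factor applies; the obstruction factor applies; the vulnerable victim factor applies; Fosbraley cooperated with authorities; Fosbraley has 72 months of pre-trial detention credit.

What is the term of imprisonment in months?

154 months

Leadership role enhancement: +12 months
Obstruction enhancement: +56 months
Vulnerable victim enhancement: +41 months
Adjusted term: 173 months + 12 months + 56 months + 41 months = 282 months
Cooperation with authorities reduction: 20% of 282 months = 56 months (rounded down)
After reduction: 282 − 56 = 226 months
Less pre-trial detention credit: 226 months − 72 months = 154 months
Cap at 273 months: 154 months is within the cap, no reduction.
Minimum 87 months: 154 months meets the minimum, no increase.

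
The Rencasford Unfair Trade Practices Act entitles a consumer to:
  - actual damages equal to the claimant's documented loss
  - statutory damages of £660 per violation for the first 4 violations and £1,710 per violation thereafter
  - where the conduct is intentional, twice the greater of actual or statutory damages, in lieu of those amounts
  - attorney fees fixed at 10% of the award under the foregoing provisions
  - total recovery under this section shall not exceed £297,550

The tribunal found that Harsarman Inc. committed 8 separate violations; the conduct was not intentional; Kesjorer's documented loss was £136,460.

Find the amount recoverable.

£160,534

First 4 violations: 4 × £660 = £2,640
Remaining violations: (8 − 4) × £1,710 = £6,840
Statutory damages: £2,640 + £6,840 = £9,480
Conduct not intentional: the in-lieu enhancement does not apply.
Actual plus statutory damages: £136,460 + £9,480 = £145,940
Attorney fees: 10% of £145,940 = £14,594
Total before cap: £145,940 + £14,594 = £160,534
Cap at £297,550: £160,534 is within the cap, no reduction.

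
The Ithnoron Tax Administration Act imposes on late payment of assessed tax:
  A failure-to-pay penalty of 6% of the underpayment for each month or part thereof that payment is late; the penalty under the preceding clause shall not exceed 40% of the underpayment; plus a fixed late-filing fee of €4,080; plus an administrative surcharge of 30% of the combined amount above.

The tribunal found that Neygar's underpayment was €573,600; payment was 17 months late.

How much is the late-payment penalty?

Penalty: €303,576

Accrued rate: 6% × 17 = 102%, capped at 40% → 40%
Failure-to-pay penalty: 40% of €573,600 = €229,440
Penalty before surcharge: €229,440 + €4,080 = €233,520
Administrative surcharge: 30% of €233,520 = €70,056
Total penalty: €233,520 + €70,056 = €303,576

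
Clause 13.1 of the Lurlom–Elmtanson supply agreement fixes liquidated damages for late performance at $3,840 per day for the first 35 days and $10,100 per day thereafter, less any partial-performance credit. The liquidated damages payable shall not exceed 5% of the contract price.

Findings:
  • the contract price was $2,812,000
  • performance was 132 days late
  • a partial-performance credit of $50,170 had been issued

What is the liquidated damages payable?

First 35 days: 35 × $3,840 = $134,400
Remaining days: (132 − 35) × $10,100 = $979,700
Accrued per-day damages: $134,400 + $979,700 = $1,114,100
Less partial-performance credit: $1,114,100 − $50,170 = $1,063,930
Cap: 5% of $2,812,000 = $140,600
Cap at $140,600: $1,063,930 exceeds the cap → $140,600

$140,600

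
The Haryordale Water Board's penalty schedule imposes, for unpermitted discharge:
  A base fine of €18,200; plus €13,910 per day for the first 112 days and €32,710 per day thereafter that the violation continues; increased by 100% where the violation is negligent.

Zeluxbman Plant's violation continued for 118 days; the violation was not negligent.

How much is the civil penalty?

€1,772,380

First 112 days: 112 × €13,910 = €1,557,920
Remaining days: (118 − 112) × €32,710 = €196,260
Per-day component: €1,557,920 + €196,260 = €1,754,180
Base plus per-day: €18,200 + €1,754,180 = €1,772,380
The violation was not negligent: no 100% increase.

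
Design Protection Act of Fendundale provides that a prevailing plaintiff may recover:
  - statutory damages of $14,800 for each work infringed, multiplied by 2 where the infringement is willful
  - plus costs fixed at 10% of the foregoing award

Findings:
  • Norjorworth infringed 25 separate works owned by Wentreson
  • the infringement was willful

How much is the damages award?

Statutory damages: 25 × $14,800 = $370,000
Doubled: 2 × $370,000 = $740,000
Costs: 10% of $740,000 = $74,000
Award plus costs: $740,000 + $74,000 = $814,000

$814,000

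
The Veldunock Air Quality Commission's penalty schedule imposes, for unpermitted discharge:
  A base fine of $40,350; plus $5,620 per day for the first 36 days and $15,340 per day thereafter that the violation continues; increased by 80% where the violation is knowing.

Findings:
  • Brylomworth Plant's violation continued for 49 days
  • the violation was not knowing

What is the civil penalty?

First 36 days: 36 × $5,620 = $202,320
Remaining days: (49 − 36) × $15,340 = $199,420
Per-day component: $202,320 + $199,420 = $401,740
Base plus per-day: $40,350 + $401,740 = $442,090
The violation was not knowing: no 80% increase.

$442,090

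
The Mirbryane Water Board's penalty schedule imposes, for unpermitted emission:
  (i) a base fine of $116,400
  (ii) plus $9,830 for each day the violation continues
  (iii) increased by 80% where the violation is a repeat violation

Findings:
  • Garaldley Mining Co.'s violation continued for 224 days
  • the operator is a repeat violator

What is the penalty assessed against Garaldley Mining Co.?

$4,172,976

Per-day component: 224 × $9,830 = $2,201,920
Base plus per-day: $116,400 + $2,201,920 = $2,318,320
Enhancement: 80% of $2,318,320 = $1,854,656
Enhanced fine: $2,318,320 + $1,854,656 = $4,172,976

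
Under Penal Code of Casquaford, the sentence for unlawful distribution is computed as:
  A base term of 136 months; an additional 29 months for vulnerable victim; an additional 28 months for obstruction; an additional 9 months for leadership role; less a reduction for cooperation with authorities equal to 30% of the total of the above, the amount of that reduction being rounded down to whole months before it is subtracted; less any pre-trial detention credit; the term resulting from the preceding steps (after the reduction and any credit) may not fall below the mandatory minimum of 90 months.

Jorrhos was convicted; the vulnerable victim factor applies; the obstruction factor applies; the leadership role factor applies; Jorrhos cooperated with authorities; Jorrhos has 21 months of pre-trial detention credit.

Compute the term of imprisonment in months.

Vulnerable victim enhancement: +29 months
Obstruction enhancement: +28 months
Leadership role enhancement: +9 months
Adjusted term: 136 months + 29 months + 28 months + 9 months = 202 months
Cooperation with authorities reduction: 30% of 202 months = 60 months (rounded down)
After reduction: 202 − 60 = 142 months
Less pre-trial detention credit: 142 months − 21 months = 121 months
Minimum 90 months: 121 months meets the minimum, no increase.

Sentence: 121 months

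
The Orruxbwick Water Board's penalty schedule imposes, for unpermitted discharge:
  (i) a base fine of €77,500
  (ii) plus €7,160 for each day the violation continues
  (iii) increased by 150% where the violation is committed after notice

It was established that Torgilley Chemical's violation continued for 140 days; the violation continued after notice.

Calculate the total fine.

Per-day component: 140 × €7,160 = €1,002,400
Base plus per-day: €77,500 + €1,002,400 = €1,079,900
Enhancement: 150% of €1,079,900 = €1,619,850
Enhanced fine: €1,079,900 + €1,619,850 = €2,699,750

€2,699,750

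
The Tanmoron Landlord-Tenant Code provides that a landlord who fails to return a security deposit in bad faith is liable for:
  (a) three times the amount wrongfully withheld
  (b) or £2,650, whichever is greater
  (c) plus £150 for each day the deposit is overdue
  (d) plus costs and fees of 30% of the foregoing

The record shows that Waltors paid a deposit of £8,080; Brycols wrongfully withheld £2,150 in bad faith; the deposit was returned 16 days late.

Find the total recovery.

Trebled: 3 × £2,150 = £6,450
Minimum £2,650: £6,450 meets the minimum, no increase.
Late-return penalty: 16 × £150 = £2,400
Damages plus late penalty: £6,450 + £2,400 = £8,850
Costs and fees: 30% of £8,850 = £2,655
Total recovery: £8,850 + £2,655 = £11,505

£11,505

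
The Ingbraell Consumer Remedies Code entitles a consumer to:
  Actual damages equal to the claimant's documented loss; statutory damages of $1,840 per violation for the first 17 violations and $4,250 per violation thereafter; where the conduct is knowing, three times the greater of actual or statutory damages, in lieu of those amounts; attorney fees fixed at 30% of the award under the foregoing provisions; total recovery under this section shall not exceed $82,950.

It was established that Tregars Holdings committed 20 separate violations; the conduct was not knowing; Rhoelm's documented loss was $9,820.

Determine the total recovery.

First 17 violations: 17 × $1,840 = $31,280
Remaining violations: (20 − 17) × $4,250 = $12,750
Statutory damages: $31,280 + $12,750 = $44,030
Conduct not knowing: the in-lieu enhancement does not apply.
Actual plus statutory damages: $9,820 + $44,030 = $53,850
Attorney fees: 30% of $53,850 = $16,155
Total before cap: $53,850 + $16,155 = $70,005
Cap at $82,950: $70,005 is within the cap, no reduction.

Total recovery: $70,005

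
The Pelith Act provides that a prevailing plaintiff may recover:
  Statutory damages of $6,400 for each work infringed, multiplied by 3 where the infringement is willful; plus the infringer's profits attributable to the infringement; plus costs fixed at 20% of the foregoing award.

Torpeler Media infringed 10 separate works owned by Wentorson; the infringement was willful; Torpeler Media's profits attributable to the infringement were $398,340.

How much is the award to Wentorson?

$708,408

Statutory damages: 10 × $6,400 = $64,000
Trebled: 3 × $64,000 = $192,000
Combined award: $192,000 + $398,340 = $590,340
Costs: 20% of $590,340 = $118,068
Award plus costs: $590,340 + $118,068 = $708,408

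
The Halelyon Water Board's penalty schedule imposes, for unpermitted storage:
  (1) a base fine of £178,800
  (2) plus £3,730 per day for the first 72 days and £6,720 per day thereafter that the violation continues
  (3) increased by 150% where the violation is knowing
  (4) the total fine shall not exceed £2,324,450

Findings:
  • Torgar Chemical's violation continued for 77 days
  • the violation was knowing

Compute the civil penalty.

Civil penalty: £1,202,400

First 72 days: 72 × £3,730 = £268,560
Remaining days: (77 − 72) × £6,720 = £33,600
Per-day component: £268,560 + £33,600 = £302,160
Base plus per-day: £178,800 + £302,160 = £480,960
Enhancement: 150% of £480,960 = £721,440
Enhanced fine: £480,960 + £721,440 = £1,202,400
Cap at £2,324,450: £1,202,400 is within the cap, no reduction.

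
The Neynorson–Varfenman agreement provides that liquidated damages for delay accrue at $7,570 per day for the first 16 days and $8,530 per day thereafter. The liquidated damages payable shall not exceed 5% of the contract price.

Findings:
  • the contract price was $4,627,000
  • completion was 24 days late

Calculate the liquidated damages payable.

First 16 days: 16 × $7,570 = $121,120
Remaining days: (24 − 16) × $8,530 = $68,240
Accrued per-day damages: $121,120 + $68,240 = $189,360
Cap: 5% of $4,627,000 = $231,350
Cap at $231,350: $189,360 is within the cap, no reduction.

$189,360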